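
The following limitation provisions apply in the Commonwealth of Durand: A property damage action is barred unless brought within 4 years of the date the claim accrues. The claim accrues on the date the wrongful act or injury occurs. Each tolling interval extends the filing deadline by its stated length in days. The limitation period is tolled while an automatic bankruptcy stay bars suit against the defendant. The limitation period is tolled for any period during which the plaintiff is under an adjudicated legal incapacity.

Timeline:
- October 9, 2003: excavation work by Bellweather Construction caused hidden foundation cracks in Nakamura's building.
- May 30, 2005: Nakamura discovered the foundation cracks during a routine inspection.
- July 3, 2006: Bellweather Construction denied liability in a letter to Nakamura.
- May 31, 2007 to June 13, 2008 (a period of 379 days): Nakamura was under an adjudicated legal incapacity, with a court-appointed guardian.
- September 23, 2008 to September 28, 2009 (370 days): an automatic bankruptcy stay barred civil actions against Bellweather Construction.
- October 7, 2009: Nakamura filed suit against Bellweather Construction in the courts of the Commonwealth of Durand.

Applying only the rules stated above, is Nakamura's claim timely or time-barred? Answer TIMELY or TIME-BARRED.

TIMELY

The claim accrued on October 9, 2003, when the wrongful act occurred; under the stated occurrence rule the May 30, 2005 discovery does not delay accrual.
The untolled deadline — 4 years after October 9, 2003 — is October 9, 2007.
The plaintiff's legal incapacity from May 31, 2007 to June 13, 2008 tolled the period for 379 days, extending the deadline to October 22, 2008.
The automatic bankruptcy stay from September 23, 2008 to September 28, 2009 tolled the period for 370 days, extending the deadline to October 27, 2009.
Nothing else in the chronology tolls or restarts the period.
The October 7, 2009 filing precedes the October 27, 2009 deadline; the claim is timely.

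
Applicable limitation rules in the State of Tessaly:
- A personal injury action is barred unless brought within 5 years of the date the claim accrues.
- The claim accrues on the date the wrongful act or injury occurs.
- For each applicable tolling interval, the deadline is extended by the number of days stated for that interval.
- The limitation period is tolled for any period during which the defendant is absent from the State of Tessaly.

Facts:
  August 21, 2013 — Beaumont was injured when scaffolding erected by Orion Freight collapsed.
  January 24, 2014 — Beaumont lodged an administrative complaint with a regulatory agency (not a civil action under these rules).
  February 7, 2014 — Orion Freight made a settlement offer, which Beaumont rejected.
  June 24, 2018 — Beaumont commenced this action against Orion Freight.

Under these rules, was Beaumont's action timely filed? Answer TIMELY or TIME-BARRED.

TIMELY

The claim accrued on August 21, 2013, when the wrongful act occurred.
5 years from August 21, 2013 is August 21, 2018.
Nothing else in the chronology tolls or restarts the period.
Filing on June 24, 2018 beat the August 21, 2018 deadline — the action is timely.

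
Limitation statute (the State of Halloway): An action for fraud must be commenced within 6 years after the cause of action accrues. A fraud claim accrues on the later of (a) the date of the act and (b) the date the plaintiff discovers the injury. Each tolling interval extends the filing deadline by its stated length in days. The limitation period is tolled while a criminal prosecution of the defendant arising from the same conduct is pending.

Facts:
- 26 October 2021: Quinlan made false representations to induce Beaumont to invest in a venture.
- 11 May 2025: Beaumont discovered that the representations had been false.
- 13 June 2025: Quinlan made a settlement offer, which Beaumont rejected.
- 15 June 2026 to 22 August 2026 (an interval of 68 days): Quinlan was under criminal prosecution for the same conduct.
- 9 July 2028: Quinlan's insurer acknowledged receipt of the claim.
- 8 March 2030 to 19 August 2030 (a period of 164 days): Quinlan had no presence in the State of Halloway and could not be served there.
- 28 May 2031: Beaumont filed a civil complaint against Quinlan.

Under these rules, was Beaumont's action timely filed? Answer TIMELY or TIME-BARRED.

The claim accrued on 11 May 2025 — the later of the 26 October 2021 act and the 11 May 2025 discovery.
6 years from 11 May 2025 is 11 May 2031.
The pending criminal prosecution from 15 June 2026 to 22 August 2026 tolled the period for 68 days, extending the deadline to 18 July 2031.
The defendant's absence from the jurisdiction from 8 March 2030 to 19 August 2030 does not toll the period, because no stated rule makes the defendant's absence a tolling event.
Nothing else in the chronology tolls or restarts the period.
The 28 May 2031 filing precedes the 18 July 2031 deadline; the claim is timely.

TIMELY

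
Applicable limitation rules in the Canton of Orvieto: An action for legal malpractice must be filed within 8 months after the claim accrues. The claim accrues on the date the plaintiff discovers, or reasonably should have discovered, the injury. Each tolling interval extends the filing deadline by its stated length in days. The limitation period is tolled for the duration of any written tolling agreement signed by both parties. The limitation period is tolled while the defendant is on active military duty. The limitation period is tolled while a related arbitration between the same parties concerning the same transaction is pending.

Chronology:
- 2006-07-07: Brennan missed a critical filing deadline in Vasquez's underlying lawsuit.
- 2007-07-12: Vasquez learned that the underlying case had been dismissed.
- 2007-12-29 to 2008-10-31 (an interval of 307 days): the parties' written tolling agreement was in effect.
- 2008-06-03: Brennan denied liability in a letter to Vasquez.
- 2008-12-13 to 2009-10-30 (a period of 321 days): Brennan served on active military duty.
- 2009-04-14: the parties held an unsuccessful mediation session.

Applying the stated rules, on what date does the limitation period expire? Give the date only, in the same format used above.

2009-11-30

Under the discovery rule, the claim accrued on 2007-07-12, when Vasquez discovered the injury — not on the 2006-07-07 date of the underlying act.
The untolled deadline — 8 months after 2007-07-12 — is 2008-03-12.
The period was tolled for 307 days by the written tolling agreement (2007-12-29 to 2008-10-31), pushing the deadline to 2009-01-13.
The defendant's active military service from 2008-12-13 to 2009-10-30 tolled the period for 321 days, extending the deadline to 2009-11-30.
None of the other events listed affects the running of the period under the stated rules.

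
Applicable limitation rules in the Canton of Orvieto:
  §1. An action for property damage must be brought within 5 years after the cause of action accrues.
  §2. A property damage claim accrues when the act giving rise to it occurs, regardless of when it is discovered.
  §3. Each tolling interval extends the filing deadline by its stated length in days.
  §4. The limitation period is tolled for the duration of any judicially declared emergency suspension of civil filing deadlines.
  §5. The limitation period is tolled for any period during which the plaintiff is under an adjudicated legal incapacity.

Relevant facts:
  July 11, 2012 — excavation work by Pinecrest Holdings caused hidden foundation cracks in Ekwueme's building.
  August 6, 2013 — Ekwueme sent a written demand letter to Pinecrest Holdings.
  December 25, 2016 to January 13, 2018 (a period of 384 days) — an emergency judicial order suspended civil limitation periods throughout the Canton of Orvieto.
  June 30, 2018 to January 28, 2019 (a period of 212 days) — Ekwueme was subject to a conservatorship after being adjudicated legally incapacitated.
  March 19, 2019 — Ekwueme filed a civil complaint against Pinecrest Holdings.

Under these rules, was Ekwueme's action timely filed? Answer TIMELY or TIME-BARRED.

TIME-BARRED

The cause of action accrued on July 11, 2012, the date of the act.
5 years from July 11, 2012 is July 11, 2017.
Because the emergency suspension of filing deadlines ran from December 25, 2016 to January 13, 2018, the deadline is extended by 384 days to July 30, 2018.
Because the plaintiff's legal incapacity ran from June 30, 2018 to January 28, 2019, the deadline is extended by 212 days to February 27, 2019.
Nothing else in the chronology tolls or restarts the period.
Filing on March 19, 2019 missed the February 27, 2019 deadline — the action is time-barred.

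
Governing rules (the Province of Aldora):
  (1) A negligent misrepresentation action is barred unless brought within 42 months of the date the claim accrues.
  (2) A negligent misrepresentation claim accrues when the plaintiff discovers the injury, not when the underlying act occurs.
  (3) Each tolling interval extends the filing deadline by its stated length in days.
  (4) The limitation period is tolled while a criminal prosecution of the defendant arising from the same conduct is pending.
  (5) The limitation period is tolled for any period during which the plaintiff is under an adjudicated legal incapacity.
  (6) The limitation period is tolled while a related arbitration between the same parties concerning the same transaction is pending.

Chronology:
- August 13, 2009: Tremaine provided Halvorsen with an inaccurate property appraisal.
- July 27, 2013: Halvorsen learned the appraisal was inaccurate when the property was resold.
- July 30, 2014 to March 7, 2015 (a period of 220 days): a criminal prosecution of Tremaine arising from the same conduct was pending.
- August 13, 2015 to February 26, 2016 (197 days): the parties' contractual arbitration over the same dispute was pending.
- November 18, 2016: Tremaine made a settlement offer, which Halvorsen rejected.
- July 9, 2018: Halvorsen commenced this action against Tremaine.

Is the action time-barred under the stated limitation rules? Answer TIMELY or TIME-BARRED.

The claim did not accrue until Halvorsen discovered the injury on July 27, 2013; the August 13, 2009 act date does not start the clock under the stated rule.
Adding the 42 months base period to July 27, 2013 gives a deadline of January 27, 2017, before any tolling.
Because the pending criminal prosecution ran from July 30, 2014 to March 7, 2015, the deadline is extended by 220 days to September 4, 2017.
The pending related arbitration from August 13, 2015 to February 26, 2016 tolled the period for 197 days, extending the deadline to March 20, 2018.
The other events in the timeline have no effect on the limitation period under the stated rules.
The July 9, 2018 filing falls after the March 20, 2018 deadline; the claim is time-barred.

TIME-BARRED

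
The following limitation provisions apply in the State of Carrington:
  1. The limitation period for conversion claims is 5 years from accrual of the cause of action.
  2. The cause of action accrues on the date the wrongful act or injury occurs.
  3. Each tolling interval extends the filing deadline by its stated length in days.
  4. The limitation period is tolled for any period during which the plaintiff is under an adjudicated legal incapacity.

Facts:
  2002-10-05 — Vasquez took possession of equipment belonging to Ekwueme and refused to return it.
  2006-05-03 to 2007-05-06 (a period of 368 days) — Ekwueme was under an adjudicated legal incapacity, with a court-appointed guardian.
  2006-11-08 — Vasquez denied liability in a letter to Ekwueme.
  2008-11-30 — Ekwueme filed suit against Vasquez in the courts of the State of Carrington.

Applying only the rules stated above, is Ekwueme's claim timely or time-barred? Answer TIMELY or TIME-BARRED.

TIME-BARRED

The claim accrued on 2002-10-05, when the wrongful act occurred.
5 years from 2002-10-05 is 2007-10-05.
The period was tolled for 368 days by the plaintiff's legal incapacity (2006-05-03 to 2007-05-06), pushing the deadline to 2008-10-07.
The other events in the timeline have no effect on the limitation period under the stated rules.
Filing on 2008-11-30 missed the 2008-10-07 deadline — the action is time-barred.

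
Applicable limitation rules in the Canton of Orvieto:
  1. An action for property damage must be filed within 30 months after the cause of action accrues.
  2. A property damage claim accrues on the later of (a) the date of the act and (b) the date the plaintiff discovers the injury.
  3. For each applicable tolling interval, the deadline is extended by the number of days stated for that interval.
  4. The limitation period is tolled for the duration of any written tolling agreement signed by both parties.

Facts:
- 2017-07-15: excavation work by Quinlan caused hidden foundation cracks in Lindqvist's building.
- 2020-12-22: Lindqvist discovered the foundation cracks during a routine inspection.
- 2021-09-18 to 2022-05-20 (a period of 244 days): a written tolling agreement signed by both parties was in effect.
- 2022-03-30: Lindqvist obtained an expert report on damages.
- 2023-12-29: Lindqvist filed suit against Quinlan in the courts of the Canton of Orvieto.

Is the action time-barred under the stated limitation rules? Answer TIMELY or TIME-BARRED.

TIMELY

Taking the later of the act (2017-07-15) and discovery (2020-12-22), the claim accrued on 2020-12-22.
The untolled deadline — 30 months after 2020-12-22 — is 2023-06-22.
Because the written tolling agreement ran from 2021-09-18 to 2022-05-20, the deadline is extended by 244 days to 2024-02-21.
None of the other events listed affects the running of the period under the stated rules.
Filing on 2023-12-29 beat the 2024-02-21 deadline — the action is timely.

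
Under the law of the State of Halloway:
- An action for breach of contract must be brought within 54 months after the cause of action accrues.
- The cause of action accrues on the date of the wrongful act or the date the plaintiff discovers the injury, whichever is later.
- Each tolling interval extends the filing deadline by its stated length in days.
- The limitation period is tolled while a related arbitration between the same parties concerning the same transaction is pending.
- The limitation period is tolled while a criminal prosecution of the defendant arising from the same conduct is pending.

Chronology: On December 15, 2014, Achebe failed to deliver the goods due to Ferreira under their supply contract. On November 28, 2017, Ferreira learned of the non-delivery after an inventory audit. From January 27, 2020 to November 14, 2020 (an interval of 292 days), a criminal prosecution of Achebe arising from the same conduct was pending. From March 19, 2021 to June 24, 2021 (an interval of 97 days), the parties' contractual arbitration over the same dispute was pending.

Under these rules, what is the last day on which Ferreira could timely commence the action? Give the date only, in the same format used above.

Taking the later of the act (December 15, 2014) and discovery (November 28, 2017), the claim accrued on November 28, 2017.
Adding the 54 months base period to November 28, 2017 gives a deadline of May 28, 2022, before any tolling.
The pending criminal prosecution from January 27, 2020 to November 14, 2020 tolled the period for 292 days, extending the deadline to March 16, 2023.
The period was tolled for 97 days by the pending related arbitration (March 19, 2021 to June 24, 2021), pushing the deadline to June 21, 2023.

June 21, 2023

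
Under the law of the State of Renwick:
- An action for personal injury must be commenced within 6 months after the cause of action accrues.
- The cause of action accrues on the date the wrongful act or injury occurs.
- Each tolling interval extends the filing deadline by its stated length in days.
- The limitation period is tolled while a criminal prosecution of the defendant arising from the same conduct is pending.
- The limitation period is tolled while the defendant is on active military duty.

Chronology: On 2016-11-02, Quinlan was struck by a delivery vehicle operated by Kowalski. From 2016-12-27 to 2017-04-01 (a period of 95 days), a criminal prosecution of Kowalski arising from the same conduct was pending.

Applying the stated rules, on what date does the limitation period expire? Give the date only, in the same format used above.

2017-08-05

The limitation period began to run on 2016-11-02.
Adding the 6 months base period to 2016-11-02 gives a deadline of 2017-05-02, before any tolling.
The period was tolled for 95 days by the pending criminal prosecution (2016-12-27 to 2017-04-01), pushing the deadline to 2017-08-05.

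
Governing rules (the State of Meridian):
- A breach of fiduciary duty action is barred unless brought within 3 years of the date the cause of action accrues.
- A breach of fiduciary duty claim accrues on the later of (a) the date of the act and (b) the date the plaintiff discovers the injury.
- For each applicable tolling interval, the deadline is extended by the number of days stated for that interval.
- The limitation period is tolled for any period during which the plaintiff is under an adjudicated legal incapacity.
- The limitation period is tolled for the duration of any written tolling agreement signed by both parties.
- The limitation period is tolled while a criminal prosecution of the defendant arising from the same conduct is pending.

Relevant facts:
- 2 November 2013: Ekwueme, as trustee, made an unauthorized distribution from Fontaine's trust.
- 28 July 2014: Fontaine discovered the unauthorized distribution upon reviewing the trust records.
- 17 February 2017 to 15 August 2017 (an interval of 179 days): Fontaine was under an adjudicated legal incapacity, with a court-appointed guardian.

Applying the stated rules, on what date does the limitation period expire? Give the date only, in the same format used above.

23 January 2018

Taking the later of the act (2 November 2013) and discovery (28 July 2014), the claim accrued on 28 July 2014.
The untolled deadline — 3 years after 28 July 2014 — is 28 July 2017.
The plaintiff's legal incapacity from 17 February 2017 to 15 August 2017 tolled the period for 179 days, extending the deadline to 23 January 2018.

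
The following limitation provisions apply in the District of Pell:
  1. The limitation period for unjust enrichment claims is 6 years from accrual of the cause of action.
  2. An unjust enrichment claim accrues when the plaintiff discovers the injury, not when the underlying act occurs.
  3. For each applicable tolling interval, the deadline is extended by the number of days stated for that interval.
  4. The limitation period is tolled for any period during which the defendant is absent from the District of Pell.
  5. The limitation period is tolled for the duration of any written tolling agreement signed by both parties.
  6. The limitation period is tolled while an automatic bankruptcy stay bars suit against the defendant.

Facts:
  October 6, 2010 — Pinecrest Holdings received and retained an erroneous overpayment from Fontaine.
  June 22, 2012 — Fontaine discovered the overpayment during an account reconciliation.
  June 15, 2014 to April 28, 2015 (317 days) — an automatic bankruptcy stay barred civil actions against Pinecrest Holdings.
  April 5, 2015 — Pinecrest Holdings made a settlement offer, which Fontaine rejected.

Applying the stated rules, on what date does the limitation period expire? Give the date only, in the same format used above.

The claim did not accrue until Fontaine discovered the injury on June 22, 2012; the October 6, 2010 act date does not start the clock under the stated rule.
6 years from June 22, 2012 is June 22, 2018.
The period was tolled for 317 days by the automatic bankruptcy stay (June 15, 2014 to April 28, 2015), pushing the deadline to May 5, 2019.
The other events in the timeline have no effect on the limitation period under the stated rules.

May 5, 2019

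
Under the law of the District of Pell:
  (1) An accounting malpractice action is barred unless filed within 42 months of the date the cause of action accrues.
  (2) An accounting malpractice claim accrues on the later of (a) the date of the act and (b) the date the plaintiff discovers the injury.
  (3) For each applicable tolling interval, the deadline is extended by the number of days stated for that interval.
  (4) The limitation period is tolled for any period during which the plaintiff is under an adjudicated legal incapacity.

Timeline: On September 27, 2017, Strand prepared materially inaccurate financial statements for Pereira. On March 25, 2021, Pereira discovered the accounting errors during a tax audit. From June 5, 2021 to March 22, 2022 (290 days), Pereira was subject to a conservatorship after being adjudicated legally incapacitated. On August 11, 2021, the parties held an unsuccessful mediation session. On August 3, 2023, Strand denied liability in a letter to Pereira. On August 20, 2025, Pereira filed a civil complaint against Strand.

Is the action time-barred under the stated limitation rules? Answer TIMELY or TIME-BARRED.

TIME-BARRED

Because discovery on March 25, 2021 post-dates the September 27, 2017 act, accrual under the later-of rule falls on March 25, 2021.
Adding the 42 months base period to March 25, 2021 gives a deadline of September 25, 2024, before any tolling.
The period was tolled for 290 days by the plaintiff's legal incapacity (June 5, 2021 to March 22, 2022), pushing the deadline to July 12, 2025.
None of the other events listed affects the running of the period under the stated rules.
The August 20, 2025 filing falls after the July 12, 2025 deadline; the claim is time-barred.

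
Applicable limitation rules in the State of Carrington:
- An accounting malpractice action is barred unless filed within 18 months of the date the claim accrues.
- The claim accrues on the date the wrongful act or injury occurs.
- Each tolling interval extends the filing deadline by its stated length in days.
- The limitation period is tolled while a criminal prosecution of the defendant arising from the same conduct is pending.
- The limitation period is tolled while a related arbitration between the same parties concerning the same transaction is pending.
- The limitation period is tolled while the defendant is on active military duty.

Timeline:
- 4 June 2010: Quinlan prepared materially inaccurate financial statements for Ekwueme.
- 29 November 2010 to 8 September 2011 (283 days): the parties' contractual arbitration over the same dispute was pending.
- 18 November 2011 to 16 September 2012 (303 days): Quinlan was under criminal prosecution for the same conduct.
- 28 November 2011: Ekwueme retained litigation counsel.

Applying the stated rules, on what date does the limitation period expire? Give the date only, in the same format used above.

The claim accrued on 4 June 2010, when the wrongful act occurred.
The untolled deadline — 18 months after 4 June 2010 — is 4 December 2011.
Because the pending related arbitration ran from 29 November 2010 to 8 September 2011, the deadline is extended by 283 days to 12 September 2012.
The period was tolled for 303 days by the pending criminal prosecution (18 November 2011 to 16 September 2012), pushing the deadline to 12 July 2013.
The other events in the timeline have no effect on the limitation period under the stated rules.

12 July 2013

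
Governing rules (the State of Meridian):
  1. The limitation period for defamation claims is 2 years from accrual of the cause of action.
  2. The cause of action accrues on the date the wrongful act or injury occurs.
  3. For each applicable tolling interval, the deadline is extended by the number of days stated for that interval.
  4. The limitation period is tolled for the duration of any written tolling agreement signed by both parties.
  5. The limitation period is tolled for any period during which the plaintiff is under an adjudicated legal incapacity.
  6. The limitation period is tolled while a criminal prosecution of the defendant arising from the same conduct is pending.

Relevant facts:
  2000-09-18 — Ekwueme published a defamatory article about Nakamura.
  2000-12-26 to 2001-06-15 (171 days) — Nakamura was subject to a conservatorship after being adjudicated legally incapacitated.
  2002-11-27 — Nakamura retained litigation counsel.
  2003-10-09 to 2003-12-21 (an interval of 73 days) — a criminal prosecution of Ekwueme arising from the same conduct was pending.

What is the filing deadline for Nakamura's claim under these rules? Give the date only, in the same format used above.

The limitation period began to run on 2000-09-18.
Adding the 2 years base period to 2000-09-18 gives a deadline of 2002-09-18, before any tolling.
The period was tolled for 171 days by the plaintiff's legal incapacity (2000-12-26 to 2001-06-15), pushing the deadline to 2003-03-08.
By the time the pending criminal prosecution began on 2003-10-09, the limitation period had already expired on 2003-03-08; that interval cannot revive it.
None of the other events listed affects the running of the period under the stated rules.

2003-03-08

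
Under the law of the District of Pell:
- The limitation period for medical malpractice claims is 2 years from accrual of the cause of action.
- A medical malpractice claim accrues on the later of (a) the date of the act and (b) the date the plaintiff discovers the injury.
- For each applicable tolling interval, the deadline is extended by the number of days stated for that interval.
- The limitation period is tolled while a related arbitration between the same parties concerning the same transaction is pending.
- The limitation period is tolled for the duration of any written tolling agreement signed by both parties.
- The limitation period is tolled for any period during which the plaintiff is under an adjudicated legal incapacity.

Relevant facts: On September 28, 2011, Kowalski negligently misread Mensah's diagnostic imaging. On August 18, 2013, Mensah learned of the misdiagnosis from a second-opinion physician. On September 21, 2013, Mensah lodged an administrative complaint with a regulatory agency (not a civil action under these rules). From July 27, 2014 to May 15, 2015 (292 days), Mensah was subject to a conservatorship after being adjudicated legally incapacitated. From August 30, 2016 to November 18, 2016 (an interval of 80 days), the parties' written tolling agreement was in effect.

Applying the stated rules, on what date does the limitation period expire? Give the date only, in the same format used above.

June 5, 2016

Taking the later of the act (September 28, 2011) and discovery (August 18, 2013), the claim accrued on August 18, 2013.
2 years from August 18, 2013 is August 18, 2015.
The period was tolled for 292 days by the plaintiff's legal incapacity (July 27, 2014 to May 15, 2015), pushing the deadline to June 5, 2016.
By the time the written tolling agreement began on August 30, 2016, the limitation period had already expired on June 5, 2016; that interval cannot revive it.
The other events in the timeline have no effect on the limitation period under the stated rules.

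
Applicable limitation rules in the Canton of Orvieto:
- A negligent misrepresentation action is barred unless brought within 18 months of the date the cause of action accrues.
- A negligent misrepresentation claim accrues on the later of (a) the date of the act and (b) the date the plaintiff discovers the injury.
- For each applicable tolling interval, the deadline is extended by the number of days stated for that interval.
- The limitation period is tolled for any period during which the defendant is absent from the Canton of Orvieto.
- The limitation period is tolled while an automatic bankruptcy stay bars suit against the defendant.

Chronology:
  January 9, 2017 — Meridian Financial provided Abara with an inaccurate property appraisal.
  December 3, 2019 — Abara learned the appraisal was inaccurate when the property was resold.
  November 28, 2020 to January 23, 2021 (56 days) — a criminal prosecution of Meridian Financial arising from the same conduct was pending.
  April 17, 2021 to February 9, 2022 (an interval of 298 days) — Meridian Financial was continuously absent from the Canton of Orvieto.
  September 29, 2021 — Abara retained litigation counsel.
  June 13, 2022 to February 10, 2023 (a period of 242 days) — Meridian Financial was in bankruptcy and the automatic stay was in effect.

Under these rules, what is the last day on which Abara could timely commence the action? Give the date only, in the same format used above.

March 28, 2022

Because discovery on December 3, 2019 post-dates the January 9, 2017 act, accrual under the later-of rule falls on December 3, 2019.
18 months from December 3, 2019 is June 3, 2021.
The defendant's absence from the jurisdiction from April 17, 2021 to February 9, 2022 tolled the period for 298 days, extending the deadline to March 28, 2022.
The automatic bankruptcy stay starting June 13, 2022 came too late — the period had run on March 28, 2022 — and so does not extend the deadline.
No stated provision tolls the period for a criminal prosecution, so the interval from November 28, 2020 to January 23, 2021 has no effect on the deadline.
Nothing else in the chronology tolls or restarts the period.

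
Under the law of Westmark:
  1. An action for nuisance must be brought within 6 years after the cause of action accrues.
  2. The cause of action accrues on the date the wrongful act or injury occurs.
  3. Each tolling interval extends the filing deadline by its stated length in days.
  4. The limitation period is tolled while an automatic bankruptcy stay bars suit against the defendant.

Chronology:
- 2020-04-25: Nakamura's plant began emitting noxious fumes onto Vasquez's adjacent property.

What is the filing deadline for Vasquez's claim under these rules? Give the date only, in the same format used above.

The cause of action accrued on 2020-04-25, the date of the act.
The untolled deadline — 6 years after 2020-04-25 — is 2026-04-25.

2026-04-25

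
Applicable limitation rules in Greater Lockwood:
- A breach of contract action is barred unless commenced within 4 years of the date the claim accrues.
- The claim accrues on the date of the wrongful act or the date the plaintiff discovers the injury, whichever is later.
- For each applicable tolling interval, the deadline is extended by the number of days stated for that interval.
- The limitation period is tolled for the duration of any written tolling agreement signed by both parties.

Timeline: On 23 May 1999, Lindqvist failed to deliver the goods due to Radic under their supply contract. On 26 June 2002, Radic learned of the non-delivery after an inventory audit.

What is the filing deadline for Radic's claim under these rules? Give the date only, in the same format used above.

Taking the later of the act (23 May 1999) and discovery (26 June 2002), the claim accrued on 26 June 2002.
4 years from 26 June 2002 is 26 June 2006.

26 June 2006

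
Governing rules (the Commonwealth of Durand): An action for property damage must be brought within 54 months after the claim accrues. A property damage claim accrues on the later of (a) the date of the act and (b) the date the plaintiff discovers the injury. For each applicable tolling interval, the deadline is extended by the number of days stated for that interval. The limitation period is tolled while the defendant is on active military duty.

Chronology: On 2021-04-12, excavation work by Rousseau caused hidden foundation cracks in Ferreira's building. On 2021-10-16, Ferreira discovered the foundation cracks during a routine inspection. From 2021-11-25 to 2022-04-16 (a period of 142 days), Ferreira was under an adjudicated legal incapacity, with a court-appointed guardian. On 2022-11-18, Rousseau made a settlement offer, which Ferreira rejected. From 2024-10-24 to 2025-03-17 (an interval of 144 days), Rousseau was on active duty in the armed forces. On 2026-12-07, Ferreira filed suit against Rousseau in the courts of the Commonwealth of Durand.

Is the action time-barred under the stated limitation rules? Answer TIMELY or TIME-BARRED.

TIME-BARRED

Because discovery on 2021-10-16 post-dates the 2021-04-12 act, accrual under the later-of rule falls on 2021-10-16.
The untolled deadline — 54 months after 2021-10-16 — is 2026-04-16.
Because the defendant's active military service ran from 2024-10-24 to 2025-03-17, the deadline is extended by 144 days to 2026-09-07.
The plaintiff's legal incapacity from 2021-11-25 to 2022-04-16 does not toll the period, because no stated rule makes the plaintiff's incapacity a tolling event.
None of the other events listed affects the running of the period under the stated rules.
The 2026-12-07 filing falls after the 2026-09-07 deadline; the claim is time-barred.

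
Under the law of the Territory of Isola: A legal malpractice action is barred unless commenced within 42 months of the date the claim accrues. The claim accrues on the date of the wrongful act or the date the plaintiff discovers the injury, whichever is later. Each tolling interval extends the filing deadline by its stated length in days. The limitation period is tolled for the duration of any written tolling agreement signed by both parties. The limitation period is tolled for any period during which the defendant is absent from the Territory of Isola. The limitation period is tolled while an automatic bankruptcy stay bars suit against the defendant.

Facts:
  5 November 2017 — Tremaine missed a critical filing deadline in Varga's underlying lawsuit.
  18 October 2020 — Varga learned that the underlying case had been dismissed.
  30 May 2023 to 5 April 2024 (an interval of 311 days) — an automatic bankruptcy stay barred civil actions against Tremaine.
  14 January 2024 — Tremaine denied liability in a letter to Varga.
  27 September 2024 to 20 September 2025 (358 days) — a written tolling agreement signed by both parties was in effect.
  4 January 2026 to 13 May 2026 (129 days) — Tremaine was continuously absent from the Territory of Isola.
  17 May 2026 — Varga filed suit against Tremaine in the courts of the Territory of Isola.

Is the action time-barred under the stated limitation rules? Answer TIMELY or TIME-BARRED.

The claim accrued on 18 October 2020 — the later of the 5 November 2017 act and the 18 October 2020 discovery.
The untolled deadline — 42 months after 18 October 2020 — is 18 April 2024.
The automatic bankruptcy stay from 30 May 2023 to 5 April 2024 tolled the period for 311 days, extending the deadline to 23 February 2025.
The written tolling agreement from 27 September 2024 to 20 September 2025 tolled the period for 358 days, extending the deadline to 16 February 2026.
The period was tolled for 129 days by the defendant's absence from the jurisdiction (4 January 2026 to 13 May 2026), pushing the deadline to 25 June 2026.
Nothing else in the chronology tolls or restarts the period.
Filing on 17 May 2026 beat the 25 June 2026 deadline — the action is timely.

TIMELY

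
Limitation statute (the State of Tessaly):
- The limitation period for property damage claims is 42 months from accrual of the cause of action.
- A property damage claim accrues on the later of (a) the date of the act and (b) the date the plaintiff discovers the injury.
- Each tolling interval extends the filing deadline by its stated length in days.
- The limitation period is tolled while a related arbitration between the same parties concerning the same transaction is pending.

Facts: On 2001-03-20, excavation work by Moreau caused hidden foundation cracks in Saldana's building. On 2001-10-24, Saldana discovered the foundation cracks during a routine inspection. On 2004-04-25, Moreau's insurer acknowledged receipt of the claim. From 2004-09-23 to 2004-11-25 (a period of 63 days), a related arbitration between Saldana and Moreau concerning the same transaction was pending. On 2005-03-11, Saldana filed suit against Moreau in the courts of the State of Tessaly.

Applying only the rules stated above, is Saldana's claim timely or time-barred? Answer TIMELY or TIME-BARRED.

Taking the later of the act (2001-03-20) and discovery (2001-10-24), the claim accrued on 2001-10-24.
42 months from 2001-10-24 is 2005-04-24.
Because the pending related arbitration ran from 2004-09-23 to 2004-11-25, the deadline is extended by 63 days to 2005-06-26.
The other events in the timeline have no effect on the limitation period under the stated rules.
Saldana filed on 2005-03-11, before the 2005-06-26 deadline, so the action is timely.

TIMELY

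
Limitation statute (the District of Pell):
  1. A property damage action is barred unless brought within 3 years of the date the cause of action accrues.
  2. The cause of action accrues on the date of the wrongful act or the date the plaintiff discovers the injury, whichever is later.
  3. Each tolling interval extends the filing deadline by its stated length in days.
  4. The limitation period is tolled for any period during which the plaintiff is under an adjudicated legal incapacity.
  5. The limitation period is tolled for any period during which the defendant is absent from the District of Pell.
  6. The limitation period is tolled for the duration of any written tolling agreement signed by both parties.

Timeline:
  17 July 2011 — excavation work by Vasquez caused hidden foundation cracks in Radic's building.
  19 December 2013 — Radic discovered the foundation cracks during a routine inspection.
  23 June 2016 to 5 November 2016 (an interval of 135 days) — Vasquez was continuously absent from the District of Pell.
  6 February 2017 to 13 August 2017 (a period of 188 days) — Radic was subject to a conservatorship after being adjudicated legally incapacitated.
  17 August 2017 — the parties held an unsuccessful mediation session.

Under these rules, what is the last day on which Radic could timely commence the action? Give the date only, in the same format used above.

The claim accrued on 19 December 2013 — the later of the 17 July 2011 act and the 19 December 2013 discovery.
3 years from 19 December 2013 is 19 December 2016.
The defendant's absence from the jurisdiction from 23 June 2016 to 5 November 2016 tolled the period for 135 days, extending the deadline to 3 May 2017.
The period was tolled for 188 days by the plaintiff's legal incapacity (6 February 2017 to 13 August 2017), pushing the deadline to 7 November 2017.
The other events in the timeline have no effect on the limitation period under the stated rules.

7 November 2017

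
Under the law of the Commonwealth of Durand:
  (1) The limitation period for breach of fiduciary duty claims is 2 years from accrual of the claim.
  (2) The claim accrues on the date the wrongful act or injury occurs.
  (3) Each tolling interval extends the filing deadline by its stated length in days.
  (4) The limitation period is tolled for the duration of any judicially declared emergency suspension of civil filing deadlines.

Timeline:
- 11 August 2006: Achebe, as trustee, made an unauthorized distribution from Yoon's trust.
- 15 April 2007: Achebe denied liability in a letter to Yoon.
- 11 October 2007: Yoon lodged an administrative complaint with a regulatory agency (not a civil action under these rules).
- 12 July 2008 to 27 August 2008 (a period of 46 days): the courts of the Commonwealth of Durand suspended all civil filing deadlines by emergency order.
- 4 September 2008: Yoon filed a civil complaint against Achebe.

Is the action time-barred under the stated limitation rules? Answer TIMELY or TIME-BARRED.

TIMELY

The claim accrued on 11 August 2006, the date of the act.
The untolled deadline — 2 years after 11 August 2006 — is 11 August 2008.
The emergency suspension of filing deadlines from 12 July 2008 to 27 August 2008 tolled the period for 46 days, extending the deadline to 26 September 2008.
None of the other events listed affects the running of the period under the stated rules.
Filing on 4 September 2008 beat the 26 September 2008 deadline — the action is timely.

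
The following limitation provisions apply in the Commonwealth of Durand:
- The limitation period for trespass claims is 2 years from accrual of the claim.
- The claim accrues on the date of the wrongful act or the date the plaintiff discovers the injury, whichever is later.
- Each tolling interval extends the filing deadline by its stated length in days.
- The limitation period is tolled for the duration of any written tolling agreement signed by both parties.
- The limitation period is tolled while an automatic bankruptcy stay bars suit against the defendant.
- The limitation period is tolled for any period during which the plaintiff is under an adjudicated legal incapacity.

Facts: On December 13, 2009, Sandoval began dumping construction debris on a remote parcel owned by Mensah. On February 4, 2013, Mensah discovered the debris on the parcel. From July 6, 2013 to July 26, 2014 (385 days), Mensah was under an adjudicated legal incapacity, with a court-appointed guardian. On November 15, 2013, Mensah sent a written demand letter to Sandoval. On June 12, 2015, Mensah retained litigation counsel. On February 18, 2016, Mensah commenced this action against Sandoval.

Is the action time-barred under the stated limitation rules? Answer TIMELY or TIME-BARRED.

TIMELY

The claim accrued on February 4, 2013 — the later of the December 13, 2009 act and the February 4, 2013 discovery.
Adding the 2 years base period to February 4, 2013 gives a deadline of February 4, 2015, before any tolling.
The period was tolled for 385 days by the plaintiff's legal incapacity (July 6, 2013 to July 26, 2014), pushing the deadline to February 24, 2016.
The other events in the timeline have no effect on the limitation period under the stated rules.
Mensah filed on February 18, 2016, before the February 24, 2016 deadline, so the action is timely.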